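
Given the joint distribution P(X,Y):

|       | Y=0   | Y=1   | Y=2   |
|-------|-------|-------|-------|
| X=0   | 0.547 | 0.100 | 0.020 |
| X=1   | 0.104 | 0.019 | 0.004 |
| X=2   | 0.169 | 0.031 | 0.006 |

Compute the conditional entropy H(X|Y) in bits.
1.2373 bits

H(X|Y) = H(X,Y) - H(Y)

H(X,Y) = -Σ_{x,y} P(x,y) log₂ P(x,y). Per-cell terms -P(x,y)·log₂P(x,y):
  X=0: 0.47610, 0.33219, 0.11288
  X=1: 0.33960, 0.10864, 0.03186
  X=2: 0.43347, 0.15536, 0.04428
Sum of the 9 terms: H(X,Y) = 2.0344 bits

Marginal of Y (column sums):
  P(Y=0) = 0.547 + 0.104 + 0.169 = 0.820
  P(Y=1) = 0.100 + 0.019 + 0.031 = 0.150
  P(Y=2) = 0.020 + 0.004 + 0.006 = 0.030
H(Y) = -[0.820·log₂(0.820) + 0.150·log₂(0.150) + 0.030·log₂(0.030)]
  = 0.23477 + 0.41054 + 0.15177 = 0.7971 bits

H(X|Y) = H(X,Y) - H(Y) = 2.0344 - 0.7971 = 1.2373 bits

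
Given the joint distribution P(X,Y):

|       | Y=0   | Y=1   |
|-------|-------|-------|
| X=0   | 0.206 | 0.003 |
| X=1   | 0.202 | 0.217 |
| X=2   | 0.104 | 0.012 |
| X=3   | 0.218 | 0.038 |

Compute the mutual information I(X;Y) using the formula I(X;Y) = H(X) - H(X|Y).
0.1894 bits

I(X;Y) = H(X) - H(X|Y)

Marginal of X (row sums):
  P(X=0) = 0.206 + 0.003 = 0.209
  P(X=1) = 0.202 + 0.217 = 0.419
  P(X=2) = 0.104 + 0.012 = 0.116
  P(X=3) = 0.218 + 0.038 = 0.256
H(X) = -[0.209·log₂(0.209) + 0.419·log₂(0.419) + 0.116·log₂(0.116) + 0.256·log₂(0.256)]
  = 0.472011 + 0.525836 + 0.360505 + 0.503241 = 1.86159 bits

Marginal of Y (column sums):
  P(Y=0) = 0.206 + 0.202 + 0.104 + 0.218 = 0.730
  P(Y=1) = 0.003 + 0.217 + 0.012 + 0.038 = 0.270
H(X|Y) = Σ_y P(y)·H(X|Y=y):
  Y=0: P(Y=0) = 0.730, P(X|Y=0) = (103/365, 101/365, 52/365, 109/365) → H(X|Y=0) = 1.949167
  Y=1: P(Y=1) = 0.270, P(X|Y=1) = (1/90, 217/270, 2/45, 19/135) → H(X|Y=1) = 0.923289
H(X|Y) = 0.730·1.949167 + 0.270·0.923289 = 1.67218 bits

I(X;Y) = H(X) - H(X|Y) = 1.86159 - 1.67218 = 0.1894 bits

Cross-check via I(X;Y) = H(X) + H(Y) - H(X,Y): computing H(Y) from the column sums and H(X,Y) from the 8 cells in the same way gives H(Y) = 0.84146 bits and H(X,Y) = 2.51364 bits, so
I(X;Y) = 1.86159 + 0.84146 - 2.51364 = 0.1894 bits ✓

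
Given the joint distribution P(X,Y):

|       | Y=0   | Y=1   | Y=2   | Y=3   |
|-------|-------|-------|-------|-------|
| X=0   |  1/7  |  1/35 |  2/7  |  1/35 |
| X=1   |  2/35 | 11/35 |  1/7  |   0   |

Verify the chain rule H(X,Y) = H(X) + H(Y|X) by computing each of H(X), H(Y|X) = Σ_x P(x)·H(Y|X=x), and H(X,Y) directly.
H(X) = 0.9994 bits, H(Y|X) = 1.3729 bits, H(X,Y) = 2.3724 bits

Marginal of X (row sums):
  P(X=0) = 1/7 + 1/35 + 2/7 + 1/35 = 17/35
  P(X=1) = 2/35 + 11/35 + 1/7 + 0 = 18/35
H(X) = -[(17/35)·log₂(17/35) + (18/35)·log₂(18/35)]
  = 0.506027 + 0.493384 = 0.9994 bits

H(Y|X) = Σ_x P(x)·H(Y|X=x):
  X=0: P(X=0) = 17/35, P(Y|X=0) = (5/17, 1/17, 10/17, 1/17) → H(Y|X=0) = 1.450467
  X=1: P(X=1) = 18/35, P(Y|X=1) = (1/9, 11/18, 5/18, 0) → H(Y|X=1) = 1.299737
H(Y|X) = (17/35)·1.450467 + (18/35)·1.299737 = 1.3729 bits

H(X,Y) = -Σ_{x,y} P(x,y) log₂ P(x,y). Per-cell terms -P(x,y)·log₂P(x,y):
  X=0: 0.401051, 0.146551, 0.516387, 0.146551
  X=1: 0.235959, 0.524810, 0.401051, 0.000000
  (cells with P = 0 contribute 0)
Sum of the 8 terms: H(X,Y) = 2.3724 bits

Chain rule check:
  H(X) + H(Y|X) = 0.9994 + 1.3729 = 2.3723 bits
  H(X,Y) = 2.3724 bits
✓ Chain rule verified (Δ = 0.0001 is 4-dp rounding noise: each of the three values was rounded independently).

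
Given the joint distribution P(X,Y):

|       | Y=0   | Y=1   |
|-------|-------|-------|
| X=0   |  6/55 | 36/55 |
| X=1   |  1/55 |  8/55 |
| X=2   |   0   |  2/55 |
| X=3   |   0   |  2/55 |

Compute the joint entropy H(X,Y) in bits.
1.6063 bits

H(X,Y) = -Σ_{x,y} P(x,y) log₂ P(x,y). Per-cell terms -P(x,y)·log₂P(x,y):
  X=0: 0.34870, 0.40021
  X=1: 0.10512, 0.40456
  X=2: 0.00000, 0.17387
  X=3: 0.00000, 0.17387
  (cells with P = 0 contribute 0)
Sum of the 8 terms: H(X,Y) = 1.6063 bits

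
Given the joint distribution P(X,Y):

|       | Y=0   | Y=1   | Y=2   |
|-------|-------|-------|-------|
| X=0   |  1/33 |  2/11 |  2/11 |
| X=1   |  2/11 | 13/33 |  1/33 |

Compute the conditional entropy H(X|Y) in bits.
0.7690 bits

H(X|Y) = H(X,Y) - H(Y)

H(X,Y) = -Σ_{x,y} P(x,y) log₂ P(x,y). Per-cell terms -P(x,y)·log₂P(x,y):
  X=0: 0.1528604, 0.4471694, 0.4471694
  X=1: 0.4471694, 0.5294366, 0.1528604
Sum of the 6 terms: H(X,Y) = 2.176666 bits

Marginal of Y (column sums):
  P(Y=0) = 1/33 + 2/11 = 7/33
  P(Y=1) = 2/11 + 13/33 = 19/33
  P(Y=2) = 2/11 + 1/33 = 7/33
H(Y) = -[(7/33)·log₂(7/33) + (19/33)·log₂(19/33) + (7/33)·log₂(7/33)]
  = 0.4745235 + 0.4585717 + 0.4745235 = 1.407619 bits

H(X|Y) = H(X,Y) - H(Y) = 2.176666 - 1.407619 = 0.7690 bits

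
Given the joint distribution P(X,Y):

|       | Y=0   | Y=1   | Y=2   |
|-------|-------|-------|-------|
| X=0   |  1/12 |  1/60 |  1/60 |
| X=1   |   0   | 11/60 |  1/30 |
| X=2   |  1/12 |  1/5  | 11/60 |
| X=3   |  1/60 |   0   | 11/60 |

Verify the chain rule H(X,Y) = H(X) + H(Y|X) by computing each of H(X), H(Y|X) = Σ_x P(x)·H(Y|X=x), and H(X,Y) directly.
H(X) = 1.8172 bits, H(Y|X) = 1.0497 bits, H(X,Y) = 2.8669 bits

Marginal of X (row sums):
  P(X=0) = 1/12 + 1/60 + 1/60 = 7/60
  P(X=1) = 0 + 11/60 + 1/30 = 13/60
  P(X=2) = 1/12 + 1/5 + 11/60 = 7/15
  P(X=3) = 1/60 + 0 + 11/60 = 1/5
H(X) = -[(7/60)·log₂(7/60) + (13/60)·log₂(13/60) + (7/15)·log₂(7/15) + (1/5)·log₂(1/5)]
  = 0.36161 + 0.47806 + 0.51312 + 0.46439 = 1.8172 bits

H(Y|X) = Σ_x P(x)·H(Y|X=x):
  X=0: P(X=0) = 7/60, P(Y|X=0) = (5/7, 1/7, 1/7) → H(Y|X=0) = 1.14883
  X=1: P(X=1) = 13/60, P(Y|X=1) = (0, 11/13, 2/13) → H(Y|X=1) = 0.61938
  X=2: P(X=2) = 7/15, P(Y|X=2) = (5/28, 3/7, 11/28) → H(Y|X=2) = 1.49725
  X=3: P(X=3) = 1/5, P(Y|X=3) = (1/12, 0, 11/12) → H(Y|X=3) = 0.41382
H(Y|X) = (7/60)·1.14883 + (13/60)·0.61938 + (7/15)·1.49725 + (1/5)·0.41382 = 1.0497 bits

H(X,Y) = -Σ_{x,y} P(x,y) log₂ P(x,y). Per-cell terms -P(x,y)·log₂P(x,y):
  X=0: 0.29875, 0.09845, 0.09845
  X=1: 0.00000, 0.44870, 0.16356
  X=2: 0.29875, 0.46439, 0.44870
  X=3: 0.09845, 0.00000, 0.44870
  (cells with P = 0 contribute 0)
Sum of the 12 terms: H(X,Y) = 2.8669 bits

Chain rule check:
  H(X) + H(Y|X) = 1.8172 + 1.0497 = 2.8669 bits
  H(X,Y) = 2.8669 bits
✓ Chain rule verified.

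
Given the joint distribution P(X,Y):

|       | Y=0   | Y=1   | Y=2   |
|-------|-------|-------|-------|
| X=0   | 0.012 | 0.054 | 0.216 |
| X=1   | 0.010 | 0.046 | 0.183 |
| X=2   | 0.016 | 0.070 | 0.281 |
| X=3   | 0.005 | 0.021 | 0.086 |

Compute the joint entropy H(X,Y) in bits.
2.8389 bits

H(X,Y) = -Σ_{x,y} P(x,y) log₂ P(x,y). Per-cell terms -P(x,y)·log₂P(x,y):
  X=0: 0.07657, 0.22739, 0.47755
  X=1: 0.06644, 0.20434, 0.44837
  X=2: 0.09545, 0.26856, 0.51461
  X=3: 0.03822, 0.11704, 0.30440
Sum of the 12 terms: H(X,Y) = 2.8389 bits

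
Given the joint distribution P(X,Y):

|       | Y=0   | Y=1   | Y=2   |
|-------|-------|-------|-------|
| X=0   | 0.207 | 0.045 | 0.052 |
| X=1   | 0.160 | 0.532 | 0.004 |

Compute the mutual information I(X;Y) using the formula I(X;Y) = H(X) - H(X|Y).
0.2747 bits

I(X;Y) = H(X) - H(X|Y)

Marginal of X (row sums):
  P(X=0) = 0.207 + 0.045 + 0.052 = 0.304
  P(X=1) = 0.160 + 0.532 + 0.004 = 0.696
H(X) = -[0.304·log₂(0.304) + 0.696·log₂(0.696)]
  = 0.5222 + 0.3639 = 0.8861 bits

Marginal of Y (column sums):
  P(Y=0) = 0.207 + 0.160 = 0.367
  P(Y=1) = 0.045 + 0.532 = 0.577
  P(Y=2) = 0.052 + 0.004 = 0.056
H(X|Y) = Σ_y P(y)·H(X|Y=y):
  Y=0: P(Y=0) = 0.367, P(X|Y=0) = (207/367, 160/367) → H(X|Y=0) = 0.9881
  Y=1: P(Y=1) = 0.577, P(X|Y=1) = (45/577, 532/577) → H(X|Y=1) = 0.3951
  Y=2: P(Y=2) = 0.056, P(X|Y=2) = (13/14, 1/14) → H(X|Y=2) = 0.3712
H(X|Y) = 0.367·0.9881 + 0.577·0.3951 + 0.056·0.3712 = 0.6114 bits

I(X;Y) = H(X) - H(X|Y) = 0.8861 - 0.6114 = 0.2747 bits

Cross-check via I(X;Y) = H(X) + H(Y) - H(X,Y): computing H(Y) from the column sums and H(X,Y) from the 6 cells in the same way gives H(Y) = 1.2214 bits and H(X,Y) = 1.8328 bits, so
I(X;Y) = 0.8861 + 1.2214 - 1.8328 = 0.2747 bits ✓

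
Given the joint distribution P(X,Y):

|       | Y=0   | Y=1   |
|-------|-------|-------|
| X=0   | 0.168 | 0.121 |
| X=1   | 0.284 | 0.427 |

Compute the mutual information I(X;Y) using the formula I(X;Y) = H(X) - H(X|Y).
0.0198 bits

I(X;Y) = H(X) - H(X|Y)

Marginal of X (row sums):
  P(X=0) = 0.168 + 0.121 = 0.289
  P(X=1) = 0.284 + 0.427 = 0.711
H(X) = -[0.289·log₂(0.289) + 0.711·log₂(0.711)]
  = 0.517558 + 0.349868 = 0.86743 bits

Marginal of Y (column sums):
  P(Y=0) = 0.168 + 0.284 = 0.452
  P(Y=1) = 0.121 + 0.427 = 0.548
H(X|Y) = Σ_y P(y)·H(X|Y=y):
  Y=0: P(Y=0) = 0.452, P(X|Y=0) = (42/113, 71/113) → H(X|Y=0) = 0.951954
  Y=1: P(Y=1) = 0.548, P(X|Y=1) = (121/548, 427/548) → H(X|Y=1) = 0.761631
H(X|Y) = 0.452·0.951954 + 0.548·0.761631 = 0.84766 bits

I(X;Y) = H(X) - H(X|Y) = 0.86743 - 0.84766 = 0.0198 bits

Cross-check via I(X;Y) = H(X) + H(Y) - H(X,Y): computing H(Y) from the column sums and H(X,Y) from the 4 cells in the same way gives H(Y) = 0.99334 bits and H(X,Y) = 1.84100 bits, so
I(X;Y) = 0.86743 + 0.99334 - 1.84100 = 0.0198 bits ✓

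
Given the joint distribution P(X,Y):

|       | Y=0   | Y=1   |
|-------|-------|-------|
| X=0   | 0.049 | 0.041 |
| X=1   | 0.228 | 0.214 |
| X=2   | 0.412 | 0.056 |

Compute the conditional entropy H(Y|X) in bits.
0.7784 bits

H(Y|X) = H(X,Y) - H(X)

H(X,Y) = -Σ_{x,y} P(x,y) log₂ P(x,y). Per-cell terms -P(x,y)·log₂P(x,y):
  X=0: 0.2132026, 0.1889375
  X=1: 0.4862999, 0.4760039
  X=2: 0.5270649, 0.2328720
Sum of the 6 terms: H(X,Y) = 2.124381 bits

Marginal of X (row sums):
  P(X=0) = 0.049 + 0.041 = 0.090
  P(X=1) = 0.228 + 0.214 = 0.442
  P(X=2) = 0.412 + 0.056 = 0.468
H(X) = -[0.090·log₂(0.090) + 0.442·log₂(0.442) + 0.468·log₂(0.468)]
  = 0.3126538 + 0.5206237 + 0.5126564 = 1.345934 bits

H(Y|X) = H(X,Y) - H(X) = 2.124381 - 1.345934 = 0.7784 bits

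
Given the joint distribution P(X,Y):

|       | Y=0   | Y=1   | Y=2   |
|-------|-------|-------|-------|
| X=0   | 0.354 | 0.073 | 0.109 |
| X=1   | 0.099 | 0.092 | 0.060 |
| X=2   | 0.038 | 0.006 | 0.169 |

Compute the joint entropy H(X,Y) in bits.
2.7021 bits

H(X,Y) = -Σ_{x,y} P(x,y) log₂ P(x,y). Per-cell terms -P(x,y)·log₂P(x,y):
  X=0: 0.5304, 0.2756, 0.3485
  X=1: 0.3303, 0.3167, 0.2435
  X=2: 0.1793, 0.0443, 0.4335
Sum of the 9 terms: H(X,Y) = 2.7021 bits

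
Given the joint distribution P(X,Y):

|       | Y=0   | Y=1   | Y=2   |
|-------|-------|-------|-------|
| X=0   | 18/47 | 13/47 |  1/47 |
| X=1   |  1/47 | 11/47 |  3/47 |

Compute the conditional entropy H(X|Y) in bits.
0.6974 bits

H(X|Y) = H(X,Y) - H(Y)

H(X,Y) = -Σ_{x,y} P(x,y) log₂ P(x,y). Per-cell terms -P(x,y)·log₂P(x,y):
  X=0: 0.53030, 0.51285, 0.11818
  X=1: 0.11818, 0.49036, 0.25338
Sum of the 6 terms: H(X,Y) = 2.02325 bits

Marginal of Y (column sums):
  P(Y=0) = 18/47 + 1/47 = 19/47
  P(Y=1) = 13/47 + 11/47 = 24/47
  P(Y=2) = 1/47 + 3/47 = 4/47
H(Y) = -[(19/47)·log₂(19/47) + (24/47)·log₂(24/47) + (4/47)·log₂(4/47)]
  = 0.52822 + 0.49513 + 0.30252 = 1.32587 bits

H(X|Y) = H(X,Y) - H(Y) = 2.02325 - 1.32587 = 0.6974 bits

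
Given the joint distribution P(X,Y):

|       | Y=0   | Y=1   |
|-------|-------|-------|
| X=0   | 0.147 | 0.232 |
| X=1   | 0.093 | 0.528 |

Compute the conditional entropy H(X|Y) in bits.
0.9058 bits

H(X|Y) = H(X,Y) - H(Y)

H(X,Y) = -Σ_{x,y} P(x,y) log₂ P(x,y). Per-cell terms -P(x,y)·log₂P(x,y):
  X=0: 0.4066, 0.4890
  X=1: 0.3187, 0.4865
Sum of the 4 terms: H(X,Y) = 1.7008 bits

Marginal of Y (column sums):
  P(Y=0) = 0.147 + 0.093 = 0.240
  P(Y=1) = 0.232 + 0.528 = 0.760
H(Y) = -[0.240·log₂(0.240) + 0.760·log₂(0.760)]
  = 0.4941 + 0.3009 = 0.7950 bits

H(X|Y) = H(X,Y) - H(Y) = 1.7008 - 0.7950 = 0.9058 bits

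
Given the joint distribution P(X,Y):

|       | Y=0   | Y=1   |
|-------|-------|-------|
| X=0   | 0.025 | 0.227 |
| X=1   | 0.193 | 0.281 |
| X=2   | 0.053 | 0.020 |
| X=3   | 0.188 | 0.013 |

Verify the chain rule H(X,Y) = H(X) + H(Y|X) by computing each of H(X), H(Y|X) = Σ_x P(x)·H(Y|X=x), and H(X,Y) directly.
H(X) = 1.7525 bits, H(Y|X) = 0.7110 bits, H(X,Y) = 2.4636 bits

Marginal of X (row sums):
  P(X=0) = 0.025 + 0.227 = 0.252
  P(X=1) = 0.193 + 0.281 = 0.474
  P(X=2) = 0.053 + 0.020 = 0.073
  P(X=3) = 0.188 + 0.013 = 0.201
H(X) = -[0.252·log₂(0.252) + 0.474·log₂(0.474) + 0.073·log₂(0.073) + 0.201·log₂(0.201)]
  = 0.50110 + 0.51052 + 0.27565 + 0.46526 = 1.7525 bits

H(Y|X) = Σ_x P(x)·H(Y|X=x):
  X=0: P(X=0) = 0.252, P(Y|X=0) = (25/252, 227/252) → H(Y|X=0) = 0.46647
  X=1: P(X=1) = 0.474, P(Y|X=1) = (193/474, 281/474) → H(Y|X=1) = 0.97499
  X=2: P(X=2) = 0.073, P(Y|X=2) = (53/73, 20/73) → H(Y|X=2) = 0.84711
  X=3: P(X=3) = 0.201, P(Y|X=3) = (188/201, 13/201) → H(Y|X=3) = 0.34574
H(Y|X) = 0.252·0.46647 + 0.474·0.97499 + 0.073·0.84711 + 0.201·0.34574 = 0.7110 bits

H(X,Y) = -Σ_{x,y} P(x,y) log₂ P(x,y). Per-cell terms -P(x,y)·log₂P(x,y):
  X=0: 0.13305, 0.48561
  X=1: 0.45805, 0.51461
  X=2: 0.22461, 0.11288
  X=3: 0.45330, 0.08145
Sum of the 8 terms: H(X,Y) = 2.4636 bits

Chain rule check:
  H(X) + H(Y|X) = 1.7525 + 0.7110 = 2.4635 bits
  H(X,Y) = 2.4636 bits
✓ Chain rule verified (Δ = 0.0001 is 4-dp rounding noise: each of the three values was rounded independently).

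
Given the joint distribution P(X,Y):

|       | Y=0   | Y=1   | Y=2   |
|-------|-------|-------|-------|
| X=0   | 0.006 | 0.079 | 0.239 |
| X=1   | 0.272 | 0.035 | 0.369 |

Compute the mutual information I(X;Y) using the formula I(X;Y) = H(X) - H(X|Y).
0.1777 bits

I(X;Y) = H(X) - H(X|Y)

Marginal of X (row sums):
  P(X=0) = 0.006 + 0.079 + 0.239 = 0.324
  P(X=1) = 0.272 + 0.035 + 0.369 = 0.676
H(X) = -[0.324·log₂(0.324) + 0.676·log₂(0.676)]
  = 0.5268 + 0.3819 = 0.9087 bits

Marginal of Y (column sums):
  P(Y=0) = 0.006 + 0.272 = 0.278
  P(Y=1) = 0.079 + 0.035 = 0.114
  P(Y=2) = 0.239 + 0.369 = 0.608
H(X|Y) = Σ_y P(y)·H(X|Y=y):
  Y=0: P(Y=0) = 0.278, P(X|Y=0) = (3/139, 136/139) → H(X|Y=0) = 0.1502
  Y=1: P(Y=1) = 0.114, P(X|Y=1) = (79/114, 35/114) → H(X|Y=1) = 0.8897
  Y=2: P(Y=2) = 0.608, P(X|Y=2) = (239/608, 369/608) → H(X|Y=2) = 0.9668
H(X|Y) = 0.278·0.1502 + 0.114·0.8897 + 0.608·0.9668 = 0.7310 bits

I(X;Y) = H(X) - H(X|Y) = 0.9087 - 0.7310 = 0.1777 bits

Cross-check via I(X;Y) = H(X) + H(Y) - H(X,Y): computing H(Y) from the column sums and H(X,Y) from the 6 cells in the same way gives H(Y) = 1.3070 bits and H(X,Y) = 2.0380 bits, so
I(X;Y) = 0.9087 + 1.3070 - 2.0380 = 0.1777 bits ✓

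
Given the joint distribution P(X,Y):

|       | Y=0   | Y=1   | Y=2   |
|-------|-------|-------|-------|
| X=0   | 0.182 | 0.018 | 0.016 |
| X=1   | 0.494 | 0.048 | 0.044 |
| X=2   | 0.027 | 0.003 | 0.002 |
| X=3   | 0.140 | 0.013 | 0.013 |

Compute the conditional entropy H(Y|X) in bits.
0.7837 bits

H(Y|X) = H(X,Y) - H(X)

H(X,Y) = -Σ_{x,y} P(x,y) log₂ P(x,y). Per-cell terms -P(x,y)·log₂P(x,y):
  X=0: 0.4473541, 0.1043255, 0.0954525
  X=1: 0.5026040, 0.2102794, 0.1982795
  X=2: 0.1406942, 0.0251425, 0.0179316
  X=3: 0.3971102, 0.0814495, 0.0814495
Sum of the 12 terms: H(X,Y) = 2.3020725 bits

Marginal of X (row sums):
  P(X=0) = 0.182 + 0.018 + 0.016 = 0.216
  P(X=1) = 0.494 + 0.048 + 0.044 = 0.586
  P(X=2) = 0.027 + 0.003 + 0.002 = 0.032
  P(X=3) = 0.140 + 0.013 + 0.013 = 0.166
H(X) = -[0.216·log₂(0.216) + 0.586·log₂(0.586) + 0.032·log₂(0.032) + 0.166·log₂(0.166)]
  = 0.4775537 + 0.4518221 + 0.1589051 + 0.4300636 = 1.5183445 bits

H(Y|X) = H(X,Y) - H(X) = 2.3020725 - 1.5183445 = 0.7837 bits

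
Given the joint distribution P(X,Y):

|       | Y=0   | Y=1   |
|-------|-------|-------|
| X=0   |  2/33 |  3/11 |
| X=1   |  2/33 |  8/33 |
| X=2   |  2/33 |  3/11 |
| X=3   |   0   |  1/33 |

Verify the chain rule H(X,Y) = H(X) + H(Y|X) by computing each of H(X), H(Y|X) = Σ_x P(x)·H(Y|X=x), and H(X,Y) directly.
H(X) = 1.7315 bits, H(Y|X) = 0.6748 bits, H(X,Y) = 2.4063 bits

Marginal of X (row sums):
  P(X=0) = 2/33 + 3/11 = 1/3
  P(X=1) = 2/33 + 8/33 = 10/33
  P(X=2) = 2/33 + 3/11 = 1/3
  P(X=3) = 0 + 1/33 = 1/33
H(X) = -[(1/3)·log₂(1/3) + (10/33)·log₂(10/33) + (1/3)·log₂(1/3) + (1/33)·log₂(1/33)]
  = 0.528321 + 0.521959 + 0.528321 + 0.152860 = 1.7315 bits

H(Y|X) = Σ_x P(x)·H(Y|X=x):
  X=0: P(X=0) = 1/3, P(Y|X=0) = (2/11, 9/11) → H(Y|X=0) = 0.684038
  X=1: P(X=1) = 10/33, P(Y|X=1) = (1/5, 4/5) → H(Y|X=1) = 0.721928
  X=2: P(X=2) = 1/3, P(Y|X=2) = (2/11, 9/11) → H(Y|X=2) = 0.684038
  X=3: P(X=3) = 1/33, P(Y|X=3) = (0, 1) → H(Y|X=3) = 0.000000
H(Y|X) = (1/3)·0.684038 + (10/33)·0.721928 + (1/3)·0.684038 + (1/33)·0.000000 = 0.6748 bits

H(X,Y) = -Σ_{x,y} P(x,y) log₂ P(x,y). Per-cell terms -P(x,y)·log₂P(x,y):
  X=0: 0.245115, 0.511219
  X=1: 0.245115, 0.495611
  X=2: 0.245115, 0.511219
  X=3: 0.000000, 0.152860
  (cells with P = 0 contribute 0)
Sum of the 8 terms: H(X,Y) = 2.4063 bits

Chain rule check:
  H(X) + H(Y|X) = 1.7315 + 0.6748 = 2.4063 bits
  H(X,Y) = 2.4063 bits
✓ Chain rule verified.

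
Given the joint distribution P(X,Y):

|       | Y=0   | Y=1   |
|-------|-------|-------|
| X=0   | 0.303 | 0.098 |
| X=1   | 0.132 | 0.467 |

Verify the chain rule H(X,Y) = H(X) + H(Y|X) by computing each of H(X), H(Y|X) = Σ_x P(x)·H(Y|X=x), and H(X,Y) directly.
H(X) = 0.9715 bits, H(Y|X) = 0.7774 bits, H(X,Y) = 1.7490 bits

Marginal of X (row sums):
  P(X=0) = 0.303 + 0.098 = 0.401
  P(X=1) = 0.132 + 0.467 = 0.599
H(X) = -[0.401·log₂(0.401) + 0.599·log₂(0.599)]
  = 0.5286 + 0.4429 = 0.9715 bits

H(Y|X) = Σ_x P(x)·H(Y|X=x):
  X=0: P(X=0) = 0.401, P(Y|X=0) = (303/401, 98/401) → H(Y|X=0) = 0.8023
  X=1: P(X=1) = 0.599, P(Y|X=1) = (132/599, 467/599) → H(Y|X=1) = 0.7608
H(Y|X) = 0.401·0.8023 + 0.599·0.7608 = 0.7774 bits

H(X,Y) = -Σ_{x,y} P(x,y) log₂ P(x,y). Per-cell terms -P(x,y)·log₂P(x,y):
  X=0: 0.5220, 0.3284
  X=1: 0.3856, 0.5130
Sum of the 4 terms: H(X,Y) = 1.7490 bits

Chain rule check:
  H(X) + H(Y|X) = 0.9715 + 0.7774 = 1.7489 bits
  H(X,Y) = 1.7490 bits
✓ Chain rule verified (Δ = 0.0001 is 4-dp rounding noise: each of the three values was rounded independently).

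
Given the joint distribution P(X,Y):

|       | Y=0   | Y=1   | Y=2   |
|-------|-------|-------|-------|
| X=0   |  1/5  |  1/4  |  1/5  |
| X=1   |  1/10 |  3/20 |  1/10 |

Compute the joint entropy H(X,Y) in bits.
2.5037 bits

H(X,Y) = -Σ_{x,y} P(x,y) log₂ P(x,y). Per-cell terms -P(x,y)·log₂P(x,y):
  X=0: 0.4644, 0.5000, 0.4644
  X=1: 0.3322, 0.4105, 0.3322
Sum of the 6 terms: H(X,Y) = 2.5037 bits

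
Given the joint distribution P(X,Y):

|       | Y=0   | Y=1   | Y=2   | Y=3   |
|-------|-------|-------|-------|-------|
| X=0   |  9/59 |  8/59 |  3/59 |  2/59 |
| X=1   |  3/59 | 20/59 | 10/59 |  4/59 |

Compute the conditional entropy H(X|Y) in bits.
0.8397 bits

H(X|Y) = H(X,Y) - H(Y)

H(X,Y) = -Σ_{x,y} P(x,y) log₂ P(x,y). Per-cell terms -P(x,y)·log₂P(x,y):
  X=0: 0.4138, 0.3909, 0.2185, 0.1655
  X=1: 0.2185, 0.5291, 0.4340, 0.2632
Sum of the 8 terms: H(X,Y) = 2.6335 bits

Marginal of Y (column sums):
  P(Y=0) = 9/59 + 3/59 = 12/59
  P(Y=1) = 8/59 + 20/59 = 28/59
  P(Y=2) = 3/59 + 10/59 = 13/59
  P(Y=3) = 2/59 + 4/59 = 6/59
H(Y) = -[(12/59)·log₂(12/59) + (28/59)·log₂(28/59) + (13/59)·log₂(13/59) + (6/59)·log₂(6/59)]
  = 0.4673 + 0.5103 + 0.4808 + 0.3354 = 1.7938 bits

H(X|Y) = H(X,Y) - H(Y) = 2.6335 - 1.7938 = 0.8397 bits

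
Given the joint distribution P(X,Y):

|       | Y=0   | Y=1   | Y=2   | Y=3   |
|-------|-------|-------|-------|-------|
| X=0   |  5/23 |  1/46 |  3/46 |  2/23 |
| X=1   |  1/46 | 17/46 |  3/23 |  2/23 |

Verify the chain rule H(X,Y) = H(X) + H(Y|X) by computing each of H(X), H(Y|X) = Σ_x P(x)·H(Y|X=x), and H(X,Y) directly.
H(X) = 0.9656 bits, H(Y|X) = 1.5368 bits, H(X,Y) = 2.5025 bits

Marginal of X (row sums):
  P(X=0) = 5/23 + 1/46 + 3/46 + 2/23 = 9/23
  P(X=1) = 1/46 + 17/46 + 3/23 + 2/23 = 14/23
H(X) = -[(9/23)·log₂(9/23) + (14/23)·log₂(14/23)]
  = 0.52968 + 0.43595 = 0.9656 bits

H(Y|X) = Σ_x P(x)·H(Y|X=x):
  X=0: P(X=0) = 9/23, P(Y|X=0) = (5/9, 1/18, 1/6, 2/9) → H(Y|X=0) = 1.61580
  X=1: P(X=1) = 14/23, P(Y|X=1) = (1/28, 17/28, 3/14, 1/7) → H(Y|X=1) = 1.48605
H(Y|X) = (9/23)·1.61580 + (14/23)·1.48605 = 1.5368 bits

H(X,Y) = -Σ_{x,y} P(x,y) log₂ P(x,y). Per-cell terms -P(x,y)·log₂P(x,y):
  X=0: 0.47862, 0.12008, 0.25687, 0.30640
  X=1: 0.12008, 0.53073, 0.38330, 0.30640
Sum of the 8 terms: H(X,Y) = 2.5025 bits

Chain rule check:
  H(X) + H(Y|X) = 0.9656 + 1.5368 = 2.5024 bits
  H(X,Y) = 2.5025 bits
✓ Chain rule verified (Δ = 0.0001 is 4-dp rounding noise: each of the three values was rounded independently).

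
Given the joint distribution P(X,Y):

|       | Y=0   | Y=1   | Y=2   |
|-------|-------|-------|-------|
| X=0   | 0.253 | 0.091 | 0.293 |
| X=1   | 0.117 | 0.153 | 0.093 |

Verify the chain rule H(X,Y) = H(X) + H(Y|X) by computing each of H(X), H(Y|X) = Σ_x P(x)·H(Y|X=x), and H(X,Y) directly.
H(X) = 0.9451 bits, H(Y|X) = 1.4853 bits, H(X,Y) = 2.4305 bits

Marginal of X (row sums):
  P(X=0) = 0.253 + 0.091 + 0.293 = 0.637
  P(X=1) = 0.117 + 0.153 + 0.093 = 0.363
H(X) = -[0.637·log₂(0.637) + 0.363·log₂(0.363)]
  = 0.41445 + 0.53069 = 0.9451 bits

H(Y|X) = Σ_x P(x)·H(Y|X=x):
  X=0: P(X=0) = 0.637, P(Y|X=0) = (253/637, 1/7, 293/637) → H(Y|X=0) = 1.44549
  X=1: P(X=1) = 0.363, P(Y|X=1) = (39/121, 51/121, 31/121) → H(Y|X=1) = 1.55519
H(Y|X) = 0.637·1.44549 + 0.363·1.55519 = 1.4853 bits

H(X,Y) = -Σ_{x,y} P(x,y) log₂ P(x,y). Per-cell terms -P(x,y)·log₂P(x,y):
  X=0: 0.50165, 0.31468, 0.51891
  X=1: 0.36216, 0.41438, 0.31868
Sum of the 6 terms: H(X,Y) = 2.4305 bits

Chain rule check:
  H(X) + H(Y|X) = 0.9451 + 1.4853 = 2.4304 bits
  H(X,Y) = 2.4305 bits
✓ Chain rule verified (Δ = 0.0001 is 4-dp rounding noise: each of the three values was rounded independently).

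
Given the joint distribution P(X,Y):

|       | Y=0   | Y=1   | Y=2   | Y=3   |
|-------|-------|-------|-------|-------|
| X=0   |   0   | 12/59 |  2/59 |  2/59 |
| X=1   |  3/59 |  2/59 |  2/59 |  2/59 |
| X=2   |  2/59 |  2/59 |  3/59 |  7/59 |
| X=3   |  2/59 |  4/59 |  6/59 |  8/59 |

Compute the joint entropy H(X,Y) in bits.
3.5828 bits

H(X,Y) = -Σ_{x,y} P(x,y) log₂ P(x,y). Per-cell terms -P(x,y)·log₂P(x,y):
  X=0: 0.00000, 0.46732, 0.16551, 0.16551
  X=1: 0.21853, 0.16551, 0.16551, 0.16551
  X=2: 0.16551, 0.16551, 0.21853, 0.36486
  X=3: 0.16551, 0.26323, 0.33536, 0.39087
  (cells with P = 0 contribute 0)
Sum of the 16 terms: H(X,Y) = 3.5828 bits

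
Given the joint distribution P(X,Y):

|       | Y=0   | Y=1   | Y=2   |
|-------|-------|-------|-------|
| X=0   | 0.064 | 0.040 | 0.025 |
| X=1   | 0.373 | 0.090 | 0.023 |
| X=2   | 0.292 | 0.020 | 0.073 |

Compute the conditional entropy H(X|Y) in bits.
1.3366 bits

H(X|Y) = H(X,Y) - H(Y)

H(X,Y) = -Σ_{x,y} P(x,y) log₂ P(x,y). Per-cell terms -P(x,y)·log₂P(x,y):
  X=0: 0.25381, 0.18575, 0.13305
  X=1: 0.53069, 0.31265, 0.12517
  X=2: 0.51858, 0.11288, 0.27565
Sum of the 9 terms: H(X,Y) = 2.44823 bits

Marginal of Y (column sums):
  P(Y=0) = 0.064 + 0.373 + 0.292 = 0.729
  P(Y=1) = 0.040 + 0.090 + 0.020 = 0.150
  P(Y=2) = 0.025 + 0.023 + 0.073 = 0.121
H(Y) = -[0.729·log₂(0.729) + 0.150·log₂(0.150) + 0.121·log₂(0.121)]
  = 0.33243 + 0.41054 + 0.36868 = 1.11165 bits

H(X|Y) = H(X,Y) - H(Y) = 2.44823 - 1.11165 = 1.3366 bits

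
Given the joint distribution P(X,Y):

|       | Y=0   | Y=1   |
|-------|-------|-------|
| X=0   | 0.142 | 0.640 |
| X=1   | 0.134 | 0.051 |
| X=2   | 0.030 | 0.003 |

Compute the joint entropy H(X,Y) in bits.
1.5964 bits

H(X,Y) = -Σ_{x,y} P(x,y) log₂ P(x,y). Per-cell terms -P(x,y)·log₂P(x,y):
  X=0: 0.39988, 0.41207
  X=1: 0.38856, 0.21896
  X=2: 0.15177, 0.02514
Sum of the 6 terms: H(X,Y) = 1.5964 bits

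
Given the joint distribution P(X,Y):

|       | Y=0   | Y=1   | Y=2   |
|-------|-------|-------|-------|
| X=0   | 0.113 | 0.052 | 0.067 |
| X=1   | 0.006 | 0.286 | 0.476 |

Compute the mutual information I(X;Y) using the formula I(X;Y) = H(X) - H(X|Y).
0.2451 bits

I(X;Y) = H(X) - H(X|Y)

Marginal of X (row sums):
  P(X=0) = 0.113 + 0.052 + 0.067 = 0.232
  P(X=1) = 0.006 + 0.286 + 0.476 = 0.768
H(X) = -[0.232·log₂(0.232) + 0.768·log₂(0.768)]
  = 0.489010 + 0.292471 = 0.781481 bits

Marginal of Y (column sums):
  P(Y=0) = 0.113 + 0.006 = 0.119
  P(Y=1) = 0.052 + 0.286 = 0.338
  P(Y=2) = 0.067 + 0.476 = 0.543
H(X|Y) = Σ_y P(y)·H(X|Y=y):
  Y=0: P(Y=0) = 0.119, P(X|Y=0) = (113/119, 6/119) → H(X|Y=0) = 0.288179
  Y=1: P(Y=1) = 0.338, P(X|Y=1) = (2/13, 11/13) → H(X|Y=1) = 0.619382
  Y=2: P(Y=2) = 0.543, P(X|Y=2) = (67/543, 476/543) → H(X|Y=2) = 0.539023
H(X|Y) = 0.119·0.288179 + 0.338·0.619382 + 0.543·0.539023 = 0.536334 bits

I(X;Y) = H(X) - H(X|Y) = 0.781481 - 0.536334 = 0.2451 bits

Cross-check via I(X;Y) = H(X) + H(Y) - H(X,Y): computing H(Y) from the column sums and H(X,Y) from the 6 cells in the same way gives H(Y) = 1.372753 bits and H(X,Y) = 1.909087 bits, so
I(X;Y) = 0.781481 + 1.372753 - 1.909087 = 0.2451 bits ✓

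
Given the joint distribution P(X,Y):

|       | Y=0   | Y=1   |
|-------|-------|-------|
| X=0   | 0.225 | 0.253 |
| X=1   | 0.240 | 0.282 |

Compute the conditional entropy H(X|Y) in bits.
0.9985 bits

H(X|Y) = H(X,Y) - H(Y)

H(X,Y) = -Σ_{x,y} P(x,y) log₂ P(x,y). Per-cell terms -P(x,y)·log₂P(x,y):
  X=0: 0.48420, 0.50165
  X=1: 0.49413, 0.51500
Sum of the 4 terms: H(X,Y) = 1.9950 bits

Marginal of Y (column sums):
  P(Y=0) = 0.225 + 0.240 = 0.465
  P(Y=1) = 0.253 + 0.282 = 0.535
H(Y) = -[0.465·log₂(0.465) + 0.535·log₂(0.535)]
  = 0.51368 + 0.48278 = 0.9965 bits

H(X|Y) = H(X,Y) - H(Y) = 1.9950 - 0.9965 = 0.9985 bits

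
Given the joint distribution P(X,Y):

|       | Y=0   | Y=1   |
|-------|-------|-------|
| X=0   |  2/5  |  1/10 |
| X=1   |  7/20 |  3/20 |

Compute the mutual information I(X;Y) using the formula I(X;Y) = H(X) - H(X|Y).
0.0097 bits

I(X;Y) = H(X) - H(X|Y)

Marginal of X (row sums):
  P(X=0) = 2/5 + 1/10 = 1/2
  P(X=1) = 7/20 + 3/20 = 1/2
H(X) = -[(1/2)·log₂(1/2) + (1/2)·log₂(1/2)]
  = 0.50000 + 0.50000 = 1.0000 bits

Marginal of Y (column sums):
  P(Y=0) = 2/5 + 7/20 = 3/4
  P(Y=1) = 1/10 + 3/20 = 1/4
H(X|Y) = Σ_y P(y)·H(X|Y=y):
  Y=0: P(Y=0) = 3/4, P(X|Y=0) = (8/15, 7/15) → H(X|Y=0) = 0.99679
  Y=1: P(Y=1) = 1/4, P(X|Y=1) = (2/5, 3/5) → H(X|Y=1) = 0.97095
H(X|Y) = (3/4)·0.99679 + (1/4)·0.97095 = 0.9903 bits

I(X;Y) = H(X) - H(X|Y) = 1.0000 - 0.9903 = 0.0097 bits

Cross-check via I(X;Y) = H(X) + H(Y) - H(X,Y): computing H(Y) from the column sums and H(X,Y) from the 4 cells in the same way gives H(Y) = 0.8113 bits and H(X,Y) = 1.8016 bits, so
I(X;Y) = 1.0000 + 0.8113 - 1.8016 = 0.0097 bits ✓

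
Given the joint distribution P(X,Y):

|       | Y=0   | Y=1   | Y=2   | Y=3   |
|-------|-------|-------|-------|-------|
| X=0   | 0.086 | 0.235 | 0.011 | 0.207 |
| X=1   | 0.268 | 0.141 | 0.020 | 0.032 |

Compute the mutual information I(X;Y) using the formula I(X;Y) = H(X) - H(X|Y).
0.1887 bits

I(X;Y) = H(X) - H(X|Y)

Marginal of X (row sums):
  P(X=0) = 0.086 + 0.235 + 0.011 + 0.207 = 0.539
  P(X=1) = 0.268 + 0.141 + 0.020 + 0.032 = 0.461
H(X) = -[0.539·log₂(0.539) + 0.461·log₂(0.461)]
  = 0.4806 + 0.5150 = 0.9956 bits

Marginal of Y (column sums):
  P(Y=0) = 0.086 + 0.268 = 0.354
  P(Y=1) = 0.235 + 0.141 = 0.376
  P(Y=2) = 0.011 + 0.020 = 0.031
  P(Y=3) = 0.207 + 0.032 = 0.239
H(X|Y) = Σ_y P(y)·H(X|Y=y):
  Y=0: P(Y=0) = 0.354, P(X|Y=0) = (43/177, 134/177) → H(X|Y=0) = 0.7999
  Y=1: P(Y=1) = 0.376, P(X|Y=1) = (5/8, 3/8) → H(X|Y=1) = 0.9544
  Y=2: P(Y=2) = 0.031, P(X|Y=2) = (11/31, 20/31) → H(X|Y=2) = 0.9383
  Y=3: P(Y=3) = 0.239, P(X|Y=3) = (207/239, 32/239) → H(X|Y=3) = 0.5680
H(X|Y) = 0.354·0.7999 + 0.376·0.9544 + 0.031·0.9383 + 0.239·0.5680 = 0.8069 bits

I(X;Y) = H(X) - H(X|Y) = 0.9956 - 0.8069 = 0.1887 bits

Cross-check via I(X;Y) = H(X) + H(Y) - H(X,Y): computing H(Y) from the column sums and H(X,Y) from the 8 cells in the same way gives H(Y) = 1.7098 bits and H(X,Y) = 2.5167 bits, so
I(X;Y) = 0.9956 + 1.7098 - 2.5167 = 0.1887 bits ✓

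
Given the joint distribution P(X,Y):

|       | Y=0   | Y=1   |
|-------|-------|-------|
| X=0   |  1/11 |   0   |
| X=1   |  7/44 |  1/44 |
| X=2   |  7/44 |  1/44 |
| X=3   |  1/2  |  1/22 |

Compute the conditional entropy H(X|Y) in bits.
1.6697 bits

H(X|Y) = H(X,Y) - H(Y)

H(X,Y) = -Σ_{x,y} P(x,y) log₂ P(x,y). Per-cell terms -P(x,y)·log₂P(x,y):
  X=0: 0.3145, 0.0000
  X=1: 0.4219, 0.1241
  X=2: 0.4219, 0.1241
  X=3: 0.5000, 0.2027
  (cells with P = 0 contribute 0)
Sum of the 8 terms: H(X,Y) = 2.1092 bits

Marginal of Y (column sums):
  P(Y=0) = 1/11 + 7/44 + 7/44 + 1/2 = 10/11
  P(Y=1) = 0 + 1/44 + 1/44 + 1/22 = 1/11
H(Y) = -[(10/11)·log₂(10/11) + (1/11)·log₂(1/11)]
  = 0.1250 + 0.3145 = 0.4395 bits

H(X|Y) = H(X,Y) - H(Y) = 2.1092 - 0.4395 = 1.6697 bits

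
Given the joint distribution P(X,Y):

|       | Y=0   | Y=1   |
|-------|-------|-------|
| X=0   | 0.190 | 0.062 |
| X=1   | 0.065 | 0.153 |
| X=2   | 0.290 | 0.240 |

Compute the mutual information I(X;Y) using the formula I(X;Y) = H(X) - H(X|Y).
0.0731 bits

I(X;Y) = H(X) - H(X|Y)

Marginal of X (row sums):
  P(X=0) = 0.190 + 0.062 = 0.252
  P(X=1) = 0.065 + 0.153 = 0.218
  P(X=2) = 0.290 + 0.240 = 0.530
H(X) = -[0.252·log₂(0.252) + 0.218·log₂(0.218) + 0.530·log₂(0.530)]
  = 0.50110 + 0.47908 + 0.48545 = 1.46563 bits

Marginal of Y (column sums):
  P(Y=0) = 0.190 + 0.065 + 0.290 = 0.545
  P(Y=1) = 0.062 + 0.153 + 0.240 = 0.455
H(X|Y) = Σ_y P(y)·H(X|Y=y):
  Y=0: P(Y=0) = 0.545, P(X|Y=0) = (38/109, 13/109, 58/109) → H(X|Y=0) = 1.38020
  Y=1: P(Y=1) = 0.455, P(X|Y=1) = (62/455, 153/455, 48/91) → H(X|Y=1) = 1.40732
H(X|Y) = 0.545·1.38020 + 0.455·1.40732 = 1.39254 bits

I(X;Y) = H(X) - H(X|Y) = 1.46563 - 1.39254 = 0.0731 bits

Cross-check via I(X;Y) = H(X) + H(Y) - H(X,Y): computing H(Y) from the column sums and H(X,Y) from the 6 cells in the same way gives H(Y) = 0.99415 bits and H(X,Y) = 2.38669 bits, so
I(X;Y) = 1.46563 + 0.99415 - 2.38669 = 0.0731 bits ✓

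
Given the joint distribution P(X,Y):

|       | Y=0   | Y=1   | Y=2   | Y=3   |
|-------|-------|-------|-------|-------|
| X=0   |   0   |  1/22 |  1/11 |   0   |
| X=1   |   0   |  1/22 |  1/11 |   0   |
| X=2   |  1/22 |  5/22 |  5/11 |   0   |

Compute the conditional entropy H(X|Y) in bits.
1.0966 bits

H(X|Y) = H(X,Y) - H(Y)

H(X,Y) = -Σ_{x,y} P(x,y) log₂ P(x,y). Per-cell terms -P(x,y)·log₂P(x,y):
  X=0: 0.00000, 0.20270, 0.31449, 0.00000
  X=1: 0.00000, 0.20270, 0.31449, 0.00000
  X=2: 0.20270, 0.48580, 0.51705, 0.00000
  (cells with P = 0 contribute 0)
Sum of the 12 terms: H(X,Y) = 2.2399 bits

Marginal of Y (column sums):
  P(Y=0) = 0 + 0 + 1/22 = 1/22
  P(Y=1) = 1/22 + 1/22 + 5/22 = 7/22
  P(Y=2) = 1/11 + 1/11 + 5/11 = 7/11
  P(Y=3) = 0 + 0 + 0 = 0
H(Y) = -[(1/22)·log₂(1/22) + (7/22)·log₂(7/22) + (7/11)·log₂(7/11)]   (outcomes with P = 0 contribute 0)
  = 0.20270 + 0.52566 + 0.41496 = 1.1433 bits

H(X|Y) = H(X,Y) - H(Y) = 2.2399 - 1.1433 = 1.0966 bits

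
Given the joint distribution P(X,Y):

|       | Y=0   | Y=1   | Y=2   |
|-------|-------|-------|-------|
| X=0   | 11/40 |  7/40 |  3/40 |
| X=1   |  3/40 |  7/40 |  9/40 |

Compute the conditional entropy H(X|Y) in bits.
0.8557 bits

H(X|Y) = H(X,Y) - H(Y)

H(X,Y) = -Σ_{x,y} P(x,y) log₂ P(x,y). Per-cell terms -P(x,y)·log₂P(x,y):
  X=0: 0.51219, 0.44005, 0.28027
  X=1: 0.28027, 0.44005, 0.48420
Sum of the 6 terms: H(X,Y) = 2.4370 bits

Marginal of Y (column sums):
  P(Y=0) = 11/40 + 3/40 = 7/20
  P(Y=1) = 7/40 + 7/40 = 7/20
  P(Y=2) = 3/40 + 9/40 = 3/10
H(Y) = -[(7/20)·log₂(7/20) + (7/20)·log₂(7/20) + (3/10)·log₂(3/10)]
  = 0.53010 + 0.53010 + 0.52109 = 1.5813 bits

H(X|Y) = H(X,Y) - H(Y) = 2.4370 - 1.5813 = 0.8557 bits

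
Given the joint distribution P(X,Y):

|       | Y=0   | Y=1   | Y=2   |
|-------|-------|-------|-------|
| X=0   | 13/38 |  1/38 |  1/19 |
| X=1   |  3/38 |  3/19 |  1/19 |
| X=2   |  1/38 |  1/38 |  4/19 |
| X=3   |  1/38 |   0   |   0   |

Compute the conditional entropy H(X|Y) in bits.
1.2028 bits

H(X|Y) = H(X,Y) - H(Y)

H(X,Y) = -Σ_{x,y} P(x,y) log₂ P(x,y). Per-cell terms -P(x,y)·log₂P(x,y):
  X=0: 0.52940, 0.13810, 0.22358
  X=1: 0.28918, 0.42047, 0.22358
  X=2: 0.13810, 0.13810, 0.47325
  X=3: 0.13810, 0.00000, 0.00000
  (cells with P = 0 contribute 0)
Sum of the 12 terms: H(X,Y) = 2.71186 bits

Marginal of Y (column sums):
  P(Y=0) = 13/38 + 3/38 + 1/38 + 1/38 = 9/19
  P(Y=1) = 1/38 + 3/19 + 1/38 + 0 = 4/19
  P(Y=2) = 1/19 + 1/19 + 4/19 + 0 = 6/19
H(Y) = -[(9/19)·log₂(9/19) + (4/19)·log₂(4/19) + (6/19)·log₂(6/19)]
  = 0.51063 + 0.47325 + 0.52515 = 1.50903 bits

H(X|Y) = H(X,Y) - H(Y) = 2.71186 - 1.50903 = 1.2028 bits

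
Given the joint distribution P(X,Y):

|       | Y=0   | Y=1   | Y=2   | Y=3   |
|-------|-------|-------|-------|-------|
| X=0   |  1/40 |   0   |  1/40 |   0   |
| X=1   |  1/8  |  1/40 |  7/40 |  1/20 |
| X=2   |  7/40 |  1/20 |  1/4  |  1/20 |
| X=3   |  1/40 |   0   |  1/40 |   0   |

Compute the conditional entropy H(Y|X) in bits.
1.6178 bits

H(Y|X) = H(X,Y) - H(X)

H(X,Y) = -Σ_{x,y} P(x,y) log₂ P(x,y). Per-cell terms -P(x,y)·log₂P(x,y):
  X=0: 0.1330482, 0.0000000, 0.1330482, 0.0000000
  X=1: 0.3750000, 0.1330482, 0.4400503, 0.2160964
  X=2: 0.4400503, 0.2160964, 0.5000000, 0.2160964
  X=3: 0.1330482, 0.0000000, 0.1330482, 0.0000000
  (cells with P = 0 contribute 0)
Sum of the 16 terms: H(X,Y) = 3.0686308 bits

Marginal of X (row sums):
  P(X=0) = 1/40 + 0 + 1/40 + 0 = 1/20
  P(X=1) = 1/8 + 1/40 + 7/40 + 1/20 = 3/8
  P(X=2) = 7/40 + 1/20 + 1/4 + 1/20 = 21/40
  P(X=3) = 1/40 + 0 + 1/40 + 0 = 1/20
H(X) = -[(1/20)·log₂(1/20) + (3/8)·log₂(3/8) + (21/40)·log₂(21/40) + (1/20)·log₂(1/20)]
  = 0.2160964 + 0.5306391 + 0.4880456 + 0.2160964 = 1.4508775 bits

H(Y|X) = H(X,Y) - H(X) = 3.0686308 - 1.4508775 = 1.6178 bits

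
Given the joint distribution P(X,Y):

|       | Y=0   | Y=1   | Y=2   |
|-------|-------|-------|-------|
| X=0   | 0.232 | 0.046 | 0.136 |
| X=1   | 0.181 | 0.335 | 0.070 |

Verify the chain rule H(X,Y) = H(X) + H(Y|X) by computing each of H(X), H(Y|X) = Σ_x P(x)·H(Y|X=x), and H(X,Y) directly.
H(X) = 0.9786 bits, H(Y|X) = 1.3497 bits, H(X,Y) = 2.3282 bits

Marginal of X (row sums):
  P(X=0) = 0.232 + 0.046 + 0.136 = 0.414
  P(X=1) = 0.181 + 0.335 + 0.070 = 0.586
H(X) = -[0.414·log₂(0.414) + 0.586·log₂(0.586)]
  = 0.526731 + 0.451822 = 0.9786 bits

H(Y|X) = Σ_x P(x)·H(Y|X=x):
  X=0: P(X=0) = 0.414, P(Y|X=0) = (116/207, 1/9, 68/207) → H(Y|X=0) = 1.348003
  X=1: P(X=1) = 0.586, P(Y|X=1) = (181/586, 335/586, 35/293) → H(Y|X=1) = 1.350887
H(Y|X) = 0.414·1.348003 + 0.586·1.350887 = 1.3497 bits

H(X,Y) = -Σ_{x,y} P(x,y) log₂ P(x,y). Per-cell terms -P(x,y)·log₂P(x,y):
  X=0: 0.489010, 0.204342, 0.391452
  X=1: 0.446335, 0.528552, 0.268555
Sum of the 6 terms: H(X,Y) = 2.3282 bits

Chain rule check:
  H(X) + H(Y|X) = 0.9786 + 1.3497 = 2.3283 bits
  H(X,Y) = 2.3282 bits
✓ Chain rule verified (Δ = 0.0001 is 4-dp rounding noise: each of the three values was rounded independently).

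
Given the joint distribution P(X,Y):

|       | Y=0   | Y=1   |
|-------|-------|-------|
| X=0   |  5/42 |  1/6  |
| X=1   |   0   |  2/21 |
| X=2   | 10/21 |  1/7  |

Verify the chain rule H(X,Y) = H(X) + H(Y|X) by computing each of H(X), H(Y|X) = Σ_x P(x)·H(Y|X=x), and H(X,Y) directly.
H(X) = 1.2678 bits, H(Y|X) = 0.7624 bits, H(X,Y) = 2.0302 bits

Marginal of X (row sums):
  P(X=0) = 5/42 + 1/6 = 2/7
  P(X=1) = 0 + 2/21 = 2/21
  P(X=2) = 10/21 + 1/7 = 13/21
H(X) = -[(2/7)·log₂(2/7) + (2/21)·log₂(2/21) + (13/21)·log₂(13/21)]
  = 0.5164 + 0.3231 + 0.4283 = 1.2678 bits

H(Y|X) = Σ_x P(x)·H(Y|X=x):
  X=0: P(X=0) = 2/7, P(Y|X=0) = (5/12, 7/12) → H(Y|X=0) = 0.9799
  X=1: P(X=1) = 2/21, P(Y|X=1) = (0, 1) → H(Y|X=1) = 0.0000
  X=2: P(X=2) = 13/21, P(Y|X=2) = (10/13, 3/13) → H(Y|X=2) = 0.7793
H(Y|X) = (2/7)·0.9799 + (2/21)·0.0000 + (13/21)·0.7793 = 0.7624 bits

H(X,Y) = -Σ_{x,y} P(x,y) log₂ P(x,y). Per-cell terms -P(x,y)·log₂P(x,y):
  X=0: 0.3655, 0.4308
  X=1: 0.0000, 0.3231
  X=2: 0.5097, 0.4011
  (cells with P = 0 contribute 0)
Sum of the 6 terms: H(X,Y) = 2.0302 bits

Chain rule check:
  H(X) + H(Y|X) = 1.2678 + 0.7624 = 2.0302 bits
  H(X,Y) = 2.0302 bits
✓ Chain rule verified.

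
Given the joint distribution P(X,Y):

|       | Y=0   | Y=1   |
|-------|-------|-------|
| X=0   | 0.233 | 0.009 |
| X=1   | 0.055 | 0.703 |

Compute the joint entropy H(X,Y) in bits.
1.1384 bits

H(X,Y) = -Σ_{x,y} P(x,y) log₂ P(x,y). Per-cell terms -P(x,y)·log₂P(x,y):
  X=0: 0.4897, 0.0612
  X=1: 0.2301, 0.3574
Sum of the 4 terms: H(X,Y) = 1.1384 bits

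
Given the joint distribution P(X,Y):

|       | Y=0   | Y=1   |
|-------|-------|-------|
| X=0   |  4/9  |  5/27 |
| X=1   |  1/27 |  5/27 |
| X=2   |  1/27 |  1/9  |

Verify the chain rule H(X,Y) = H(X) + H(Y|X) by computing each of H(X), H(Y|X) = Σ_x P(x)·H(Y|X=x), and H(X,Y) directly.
H(X) = 1.3106 bits, H(Y|X) = 0.8149 bits, H(X,Y) = 2.1255 bits

Marginal of X (row sums):
  P(X=0) = 4/9 + 5/27 = 17/27
  P(X=1) = 1/27 + 5/27 = 2/9
  P(X=2) = 1/27 + 1/9 = 4/27
H(X) = -[(17/27)·log₂(17/27) + (2/9)·log₂(2/9) + (4/27)·log₂(4/27)]
  = 0.42023 + 0.48221 + 0.40813 = 1.3106 bits

H(Y|X) = Σ_x P(x)·H(Y|X=x):
  X=0: P(X=0) = 17/27, P(Y|X=0) = (12/17, 5/17) → H(Y|X=0) = 0.87398
  X=1: P(X=1) = 2/9, P(Y|X=1) = (1/6, 5/6) → H(Y|X=1) = 0.65002
  X=2: P(X=2) = 4/27, P(Y|X=2) = (1/4, 3/4) → H(Y|X=2) = 0.81128
H(Y|X) = (17/27)·0.87398 + (2/9)·0.65002 + (4/27)·0.81128 = 0.8149 bits

H(X,Y) = -Σ_{x,y} P(x,y) log₂ P(x,y). Per-cell terms -P(x,y)·log₂P(x,y):
  X=0: 0.51997, 0.45055
  X=1: 0.17611, 0.45055
  X=2: 0.17611, 0.35221
Sum of the 6 terms: H(X,Y) = 2.1255 bits

Chain rule check:
  H(X) + H(Y|X) = 1.3106 + 0.8149 = 2.1255 bits
  H(X,Y) = 2.1255 bits
✓ Chain rule verified.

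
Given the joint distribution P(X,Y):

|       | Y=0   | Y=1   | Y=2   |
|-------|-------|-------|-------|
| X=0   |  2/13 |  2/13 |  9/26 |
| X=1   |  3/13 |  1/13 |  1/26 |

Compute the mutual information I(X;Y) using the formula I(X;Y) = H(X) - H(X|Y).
0.1648 bits

I(X;Y) = H(X) - H(X|Y)

Marginal of X (row sums):
  P(X=0) = 2/13 + 2/13 + 9/26 = 17/26
  P(X=1) = 3/13 + 1/13 + 1/26 = 9/26
H(X) = -[(17/26)·log₂(17/26) + (9/26)·log₂(9/26)]
  = 0.4007926 + 0.5297936 = 0.930586 bits

Marginal of Y (column sums):
  P(Y=0) = 2/13 + 3/13 = 5/13
  P(Y=1) = 2/13 + 1/13 = 3/13
  P(Y=2) = 9/26 + 1/26 = 5/13
H(X|Y) = Σ_y P(y)·H(X|Y=y):
  Y=0: P(Y=0) = 5/13, P(X|Y=0) = (2/5, 3/5) → H(X|Y=0) = 0.9709506
  Y=1: P(Y=1) = 3/13, P(X|Y=1) = (2/3, 1/3) → H(X|Y=1) = 0.9182958
  Y=2: P(Y=2) = 5/13, P(X|Y=2) = (9/10, 1/10) → H(X|Y=2) = 0.4689956
H(X|Y) = (5/13)·0.9709506 + (3/13)·0.9182958 + (5/13)·0.4689956 = 0.765740 bits

I(X;Y) = H(X) - H(X|Y) = 0.930586 - 0.765740 = 0.1648 bits

Cross-check via I(X;Y) = H(X) + H(Y) - H(X,Y): computing H(Y) from the column sums and H(X,Y) from the 6 cells in the same way gives H(Y) = 1.548581 bits and H(X,Y) = 2.314320 bits, so
I(X;Y) = 0.930586 + 1.548581 - 2.314320 = 0.1648 bits ✓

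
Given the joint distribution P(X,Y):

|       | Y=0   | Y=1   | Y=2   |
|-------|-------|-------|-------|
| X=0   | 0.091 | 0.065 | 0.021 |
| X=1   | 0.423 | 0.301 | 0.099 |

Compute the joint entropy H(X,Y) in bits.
2.0648 bits

H(X,Y) = -Σ_{x,y} P(x,y) log₂ P(x,y). Per-cell terms -P(x,y)·log₂P(x,y):
  X=0: 0.3147, 0.2563, 0.1170
  X=1: 0.5251, 0.5214, 0.3303
Sum of the 6 terms: H(X,Y) = 2.0648 bits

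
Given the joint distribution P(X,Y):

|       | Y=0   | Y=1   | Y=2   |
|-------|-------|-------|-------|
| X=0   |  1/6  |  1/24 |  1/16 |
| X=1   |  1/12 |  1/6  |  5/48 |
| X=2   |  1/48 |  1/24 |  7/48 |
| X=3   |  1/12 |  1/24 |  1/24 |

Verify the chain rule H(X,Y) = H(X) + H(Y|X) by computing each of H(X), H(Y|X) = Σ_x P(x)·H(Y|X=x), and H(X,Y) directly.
H(X) = 1.9430 bits, H(Y|X) = 1.3916 bits, H(X,Y) = 3.3346 bits

Marginal of X (row sums):
  P(X=0) = 1/6 + 1/24 + 1/16 = 13/48
  P(X=1) = 1/12 + 1/6 + 5/48 = 17/48
  P(X=2) = 1/48 + 1/24 + 7/48 = 5/24
  P(X=3) = 1/12 + 1/24 + 1/24 = 1/6
H(X) = -[(13/48)·log₂(13/48) + (17/48)·log₂(17/48) + (5/24)·log₂(5/24) + (1/6)·log₂(1/6)]
  = 0.510392 + 0.530364 + 0.471466 + 0.430827 = 1.9430 bits

H(Y|X) = Σ_x P(x)·H(Y|X=x):
  X=0: P(X=0) = 13/48, P(Y|X=0) = (8/13, 2/13, 3/13) → H(Y|X=0) = 1.334679
  X=1: P(X=1) = 17/48, P(Y|X=1) = (4/17, 8/17, 5/17) → H(Y|X=1) = 1.522190
  X=2: P(X=2) = 5/24, P(Y|X=2) = (1/10, 1/5, 7/10) → H(Y|X=2) = 1.156780
  X=3: P(X=3) = 1/6, P(Y|X=3) = (1/2, 1/4, 1/4) → H(Y|X=3) = 1.500000
H(Y|X) = (13/48)·1.334679 + (17/48)·1.522190 + (5/24)·1.156780 + (1/6)·1.500000 = 1.3916 bits

H(X,Y) = -Σ_{x,y} P(x,y) log₂ P(x,y). Per-cell terms -P(x,y)·log₂P(x,y):
  X=0: 0.430827, 0.191040, 0.250000
  X=1: 0.298747, 0.430827, 0.339899
  X=2: 0.116353, 0.191040, 0.405068
  X=3: 0.298747, 0.191040, 0.191040
Sum of the 12 terms: H(X,Y) = 3.3346 bits

Chain rule check:
  H(X) + H(Y|X) = 1.9430 + 1.3916 = 3.3346 bits
  H(X,Y) = 3.3346 bits
✓ Chain rule verified.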